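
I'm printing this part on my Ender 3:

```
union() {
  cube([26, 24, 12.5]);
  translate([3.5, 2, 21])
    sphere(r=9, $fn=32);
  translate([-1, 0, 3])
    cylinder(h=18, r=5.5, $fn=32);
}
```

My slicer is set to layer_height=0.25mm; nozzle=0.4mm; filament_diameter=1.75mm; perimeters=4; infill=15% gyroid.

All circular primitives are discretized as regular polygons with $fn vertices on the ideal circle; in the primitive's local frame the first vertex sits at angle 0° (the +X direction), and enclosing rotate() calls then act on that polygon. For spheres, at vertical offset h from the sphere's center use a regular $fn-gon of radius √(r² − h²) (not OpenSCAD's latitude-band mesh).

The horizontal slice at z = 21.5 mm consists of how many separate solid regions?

1

At z = 21.5 mm: the cube is not intersected at this z (z outside [0, 12.5]); the r=9 sphere at (3.5, 2) contributes a regular 32-gon of circumradius √(9²−0.5²) = 8.986; the cylinder at (-1, 0) does not reach this height (z outside [3, 21]); Merging all regions: only the r=9 sphere at (3.5, 2) is present, so the union is just that shape — 1 connected region. The result has 1 disconnected region.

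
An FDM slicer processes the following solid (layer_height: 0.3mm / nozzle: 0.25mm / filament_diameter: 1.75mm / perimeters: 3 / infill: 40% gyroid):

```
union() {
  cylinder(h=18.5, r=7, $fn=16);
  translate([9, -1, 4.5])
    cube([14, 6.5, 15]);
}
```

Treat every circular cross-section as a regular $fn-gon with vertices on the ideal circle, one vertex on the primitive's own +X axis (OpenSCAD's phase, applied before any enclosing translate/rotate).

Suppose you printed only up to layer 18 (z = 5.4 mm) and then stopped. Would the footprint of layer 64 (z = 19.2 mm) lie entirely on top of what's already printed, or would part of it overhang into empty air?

entirely on top

Compare the two slices. At z = 5.4: the r=7 cylinder gives a regular 16-gon of circumradius 7 (constant along its height) (area = (16/2)·7.000²·sin(360°/16) = 150.01 mm²); the cube at (9, -1) (footprint 14×6.5) is included at this height (area 91.00 mm²); Merging all regions: the 2 present regions are separate (no shared area or edge), so areas and boundary lengths simply add and each stays a separate island — area = 241.01 mm². At z = 19.2: the cylinder is not intersected at this z (z outside [0, 18.5]); the 14×6.5 cube at (9, -1) contributes its full rectangle (area 91.00 mm²); Combining (union): only the 14×6.5 cube at (9, -1) is present, so the union is just that shape — area = 91.00 mm². Checking containment: the cross-section at z = 19.2 is a subset of the cross-section at z = 5.4.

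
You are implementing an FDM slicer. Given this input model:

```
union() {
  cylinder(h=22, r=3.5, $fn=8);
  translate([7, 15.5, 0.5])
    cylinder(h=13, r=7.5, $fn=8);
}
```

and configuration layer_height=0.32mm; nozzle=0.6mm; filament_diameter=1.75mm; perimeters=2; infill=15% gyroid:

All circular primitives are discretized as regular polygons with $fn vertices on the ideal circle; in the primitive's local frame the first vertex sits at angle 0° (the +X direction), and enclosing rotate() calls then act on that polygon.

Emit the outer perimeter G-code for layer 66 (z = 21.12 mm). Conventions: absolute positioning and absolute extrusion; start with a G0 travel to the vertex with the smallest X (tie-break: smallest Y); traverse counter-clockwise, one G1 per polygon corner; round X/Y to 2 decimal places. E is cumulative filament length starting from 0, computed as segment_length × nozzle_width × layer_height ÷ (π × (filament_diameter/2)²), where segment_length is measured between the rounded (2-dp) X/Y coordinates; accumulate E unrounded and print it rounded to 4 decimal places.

At z = 21.12 mm: the r=3.5 cylinder contributes a regular 8-gon of circumradius 3.5; the cylinder at (7, 15.5) is absent (z outside [0.5, 13.5]); Merging all regions: only the r=3.5 cylinder is present, so the union is just that shape — 1 connected region. The outline is a single polygon with 8 vertices. Extrusion per mm of travel: 0.6 × 0.32 / (π × 0.875²) = 0.079824. Accumulating E over each segment gives final E = 1.7090.

G0 X-3.50 Y0.00 Z21.12
G1 X-2.47 Y-2.47 E0.2136
G1 X0.00 Y-3.50 E0.4272
G1 X2.47 Y-2.47 E0.6409
G1 X3.50 Y0.00 E0.8545
G1 X2.47 Y2.47 E1.0681
G1 X0.00 Y3.50 E1.2817
G1 X-2.47 Y2.47 E1.4954
G1 X-3.50 Y0.00 E1.7090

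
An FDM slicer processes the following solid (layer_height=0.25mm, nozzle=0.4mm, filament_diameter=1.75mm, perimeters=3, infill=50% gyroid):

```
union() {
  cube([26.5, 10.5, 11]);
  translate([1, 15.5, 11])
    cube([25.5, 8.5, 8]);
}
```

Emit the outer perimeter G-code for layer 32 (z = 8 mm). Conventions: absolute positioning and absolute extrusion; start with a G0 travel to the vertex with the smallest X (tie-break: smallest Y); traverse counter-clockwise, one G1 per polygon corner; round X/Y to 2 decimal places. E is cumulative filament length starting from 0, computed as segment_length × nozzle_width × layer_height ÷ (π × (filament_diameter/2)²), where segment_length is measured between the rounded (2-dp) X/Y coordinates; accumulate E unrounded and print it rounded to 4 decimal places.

At z = 8 mm: the cube is present — its section is the full 26.5×10.5 rectangle; the cube at (1, 15.5) is absent (z outside [11, 19]); Taking the union: only the 26.5×10.5 cube is present, so the union is just that shape — 1 connected region. The outline is a single polygon with 4 vertices. Extrusion per mm of travel: 0.4 × 0.25 / (π × 0.875²) = 0.041575. Accumulating E over each segment gives final E = 3.0766.

G0 X0.00 Y0.00 Z8.00
G1 X26.50 Y0.00 E1.1017
G1 X26.50 Y10.50 E1.5383
G1 X0.00 Y10.50 E2.6400
G1 X0.00 Y0.00 E3.0766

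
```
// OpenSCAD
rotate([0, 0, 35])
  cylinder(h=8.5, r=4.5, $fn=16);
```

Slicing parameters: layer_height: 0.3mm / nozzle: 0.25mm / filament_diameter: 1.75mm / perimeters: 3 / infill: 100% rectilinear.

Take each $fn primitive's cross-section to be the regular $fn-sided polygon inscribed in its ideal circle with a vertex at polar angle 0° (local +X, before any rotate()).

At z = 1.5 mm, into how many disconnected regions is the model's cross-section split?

1

At z = 1.5 mm: the cylinder: section is a regular 16-gon, circumradius r=4.5; (rotated 35° about Z; rotation is an isometry so areas/perimeters/island counts are preserved). The result has 1 disconnected region.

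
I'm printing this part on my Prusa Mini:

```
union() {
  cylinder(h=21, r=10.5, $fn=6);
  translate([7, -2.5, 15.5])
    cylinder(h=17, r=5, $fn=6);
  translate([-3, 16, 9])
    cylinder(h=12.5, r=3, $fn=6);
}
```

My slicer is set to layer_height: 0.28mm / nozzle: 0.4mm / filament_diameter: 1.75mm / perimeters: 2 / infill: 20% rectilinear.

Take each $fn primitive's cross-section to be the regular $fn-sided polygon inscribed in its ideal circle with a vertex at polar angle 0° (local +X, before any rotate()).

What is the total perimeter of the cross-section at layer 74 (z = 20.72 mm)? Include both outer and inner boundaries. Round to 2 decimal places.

At z = 20.72 mm: the cylinder: section is a regular 6-gon, circumradius r=10.5 (perimeter = 2·6·10.500·sin(180°/6) = 63.00 mm); the r=5 cylinder at (7, -2.5) gives a regular 6-gon of circumradius 5 (constant along its height) (perimeter = 2·6·5.000·sin(180°/6) = 30.00 mm); the r=3 cylinder at (-3, 16) contributes a regular 6-gon of circumradius 3 (perimeter = 2·6·3.000·sin(180°/6) = 18.00 mm); Merging all regions: the regions partially overlap (shared area 48.35 mm²), so the edge portions inside another operand are dropped and the merged outline is re-measured after clipping — boundary = 84.00 mm. Overall, the cross-section has 2 separate islands. Total boundary length (outer) = 84.00 mm.

84.00 mm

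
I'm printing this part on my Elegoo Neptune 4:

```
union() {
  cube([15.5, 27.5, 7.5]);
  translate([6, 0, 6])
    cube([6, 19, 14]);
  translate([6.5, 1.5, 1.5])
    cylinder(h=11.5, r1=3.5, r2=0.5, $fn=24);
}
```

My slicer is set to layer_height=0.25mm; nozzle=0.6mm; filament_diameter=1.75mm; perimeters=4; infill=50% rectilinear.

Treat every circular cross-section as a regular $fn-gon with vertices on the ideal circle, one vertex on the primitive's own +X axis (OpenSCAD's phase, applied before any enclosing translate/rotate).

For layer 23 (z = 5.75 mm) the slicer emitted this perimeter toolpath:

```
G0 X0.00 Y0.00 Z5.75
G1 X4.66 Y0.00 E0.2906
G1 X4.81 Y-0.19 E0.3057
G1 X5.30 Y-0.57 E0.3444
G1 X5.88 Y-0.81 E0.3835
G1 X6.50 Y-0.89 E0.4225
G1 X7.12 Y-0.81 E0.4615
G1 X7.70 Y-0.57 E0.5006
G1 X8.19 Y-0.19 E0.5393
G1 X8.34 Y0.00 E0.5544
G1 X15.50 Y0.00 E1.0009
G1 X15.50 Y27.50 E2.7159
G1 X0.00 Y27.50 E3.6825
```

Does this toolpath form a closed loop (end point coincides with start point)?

Start point (G0): (0.00, 0.00). End point (last G1): the path does not return to the start — open.

no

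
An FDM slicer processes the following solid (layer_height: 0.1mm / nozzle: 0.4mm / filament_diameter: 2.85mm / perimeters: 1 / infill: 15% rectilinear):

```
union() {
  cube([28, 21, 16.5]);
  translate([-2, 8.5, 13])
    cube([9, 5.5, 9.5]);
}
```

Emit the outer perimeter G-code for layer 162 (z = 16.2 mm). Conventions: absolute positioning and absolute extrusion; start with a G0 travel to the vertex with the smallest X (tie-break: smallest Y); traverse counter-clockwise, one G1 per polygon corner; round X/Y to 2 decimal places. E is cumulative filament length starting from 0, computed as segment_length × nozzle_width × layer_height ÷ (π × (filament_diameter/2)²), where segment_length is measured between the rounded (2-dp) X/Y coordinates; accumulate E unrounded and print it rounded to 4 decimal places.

G0 X-2.00 Y8.50 Z16.20
G1 X0.00 Y8.50 E0.0125
G1 X0.00 Y0.00 E0.0658
G1 X28.00 Y0.00 E0.2414
G1 X28.00 Y21.00 E0.3731
G1 X0.00 Y21.00 E0.5486
G1 X0.00 Y14.00 E0.5925
G1 X-2.00 Y14.00 E0.6051
G1 X-2.00 Y8.50 E0.6396

At z = 16.2 mm: the 28×21 cube contributes its full rectangle; the cube at (-2, 8.5) is present — its section is the full 9×5.5 rectangle; Taking the union: the regions partially overlap (shared area 38.50 mm²), so overlapping operands fuse into one piece — 1 connected region. The outline is a single polygon with 8 vertices. Extrusion per mm of travel: 0.4 × 0.1 / (π × 1.425²) = 0.006270. Accumulating E over each segment gives final E = 0.6396.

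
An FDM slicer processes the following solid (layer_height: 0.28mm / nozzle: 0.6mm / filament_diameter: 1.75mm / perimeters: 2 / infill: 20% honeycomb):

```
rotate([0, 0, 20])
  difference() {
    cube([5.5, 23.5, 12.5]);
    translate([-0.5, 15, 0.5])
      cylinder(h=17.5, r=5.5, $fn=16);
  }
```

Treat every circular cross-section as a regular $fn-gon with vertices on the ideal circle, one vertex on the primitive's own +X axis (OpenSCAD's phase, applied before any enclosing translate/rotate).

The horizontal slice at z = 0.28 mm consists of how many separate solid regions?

1

At z = 0.28 mm: the cube is present — its section is the full 5.5×23.5 rectangle; the cylinder at (-0.5, 15) does not reach this height (z outside [0.5, 18]); Taking the first minus the rest: none of the subtracted shapes is present at this height, so the 5.5×23.5 cube is unchanged — 1 connected region; (rotated 20° about Z; rotation is an isometry so areas/perimeters/island counts are preserved). The result has 1 disconnected region.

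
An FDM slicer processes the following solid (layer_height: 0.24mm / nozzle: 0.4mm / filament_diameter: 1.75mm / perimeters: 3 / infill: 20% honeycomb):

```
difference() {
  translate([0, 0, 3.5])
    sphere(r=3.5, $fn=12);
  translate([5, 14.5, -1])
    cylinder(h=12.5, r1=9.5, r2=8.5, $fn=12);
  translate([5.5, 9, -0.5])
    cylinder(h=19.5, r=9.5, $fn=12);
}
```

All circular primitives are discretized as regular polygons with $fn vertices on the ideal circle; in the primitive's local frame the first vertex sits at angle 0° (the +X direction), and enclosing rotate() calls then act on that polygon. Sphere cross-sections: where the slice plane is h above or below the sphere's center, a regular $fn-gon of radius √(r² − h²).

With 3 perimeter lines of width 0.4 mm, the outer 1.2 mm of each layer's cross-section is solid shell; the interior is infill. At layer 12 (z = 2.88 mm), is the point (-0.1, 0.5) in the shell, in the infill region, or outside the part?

shell

At z = 2.88 mm: the r=3.5 sphere contributes a regular 12-gon of circumradius √(3.5²−0.62²) = 3.445; the cone at (5, 14.5): at t=0.310 of its height the radius interpolates to r₁+(r₂−r₁)t = 9.190, giving a regular 12-gon of that circumradius; the r=9.5 cylinder at (5.5, 9) gives a regular 12-gon of circumradius 9.5 (constant along its height); Subtracting the remaining from the first: starting from the r=3.5 sphere, the cone at (5, 14.5) misses the remaining region (no effect); the r=9.5 cylinder at (5.5, 9) partially overlaps it — only the 8.39 mm² overlap (of its 270.75 mm²) is removed, clipping the outline — 1 connected region. Overall, the cross-section is a single solid region. The nearest boundary edge runs (-1.52, 3.04)→(0.75, 0.77); distance from the point to it = 0.79 mm. The point is inside the cross-section, 0.79 mm from the nearest boundary — within the 1.2 mm shell band (3 × 0.4).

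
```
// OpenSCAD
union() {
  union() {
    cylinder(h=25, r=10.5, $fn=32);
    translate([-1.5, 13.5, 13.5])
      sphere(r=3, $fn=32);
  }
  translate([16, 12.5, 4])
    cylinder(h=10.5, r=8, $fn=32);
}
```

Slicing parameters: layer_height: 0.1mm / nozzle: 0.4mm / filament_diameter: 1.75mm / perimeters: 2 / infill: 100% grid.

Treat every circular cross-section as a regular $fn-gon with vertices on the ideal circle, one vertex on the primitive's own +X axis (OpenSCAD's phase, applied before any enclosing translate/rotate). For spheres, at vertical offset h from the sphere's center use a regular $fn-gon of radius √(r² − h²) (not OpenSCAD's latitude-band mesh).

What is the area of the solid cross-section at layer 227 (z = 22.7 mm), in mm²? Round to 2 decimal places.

At z = 22.7 mm: the r=10.5 cylinder gives a regular 32-gon of circumradius 10.5 (constant along its height) (area = (32/2)·10.500²·sin(360°/32) = 344.14 mm²); the sphere at (-1.5, 13.5) does not reach this height (|z−center|=9.200 > r=3); Taking the union: only the r=10.5 cylinder is present, so the union is just that shape — area = 344.14 mm²; the cylinder at (16, 12.5) is absent (z outside [4, 14.5]); Taking the union: only that combined region is present, so the union is just that shape — area = 344.14 mm². Overall, the cross-section is a single solid region. Net area = 344.14 mm².

344.14 mm²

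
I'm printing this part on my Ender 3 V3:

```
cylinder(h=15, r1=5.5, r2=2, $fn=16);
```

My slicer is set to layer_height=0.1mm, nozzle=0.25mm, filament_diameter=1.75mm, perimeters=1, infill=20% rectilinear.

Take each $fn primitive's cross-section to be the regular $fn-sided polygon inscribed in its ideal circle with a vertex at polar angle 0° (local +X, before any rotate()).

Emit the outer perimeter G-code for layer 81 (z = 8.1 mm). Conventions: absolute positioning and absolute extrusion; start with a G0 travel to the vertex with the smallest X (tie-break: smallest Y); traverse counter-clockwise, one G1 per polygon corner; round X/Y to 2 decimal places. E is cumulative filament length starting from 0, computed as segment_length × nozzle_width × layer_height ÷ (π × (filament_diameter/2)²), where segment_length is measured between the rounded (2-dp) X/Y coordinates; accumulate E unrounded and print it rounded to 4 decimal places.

At z = 8.1 mm: the cone (r1=5.5→r2=2) has section circumradius 3.610 here — a regular 16-gon. The outline is a single polygon with 16 vertices. Extrusion per mm of travel: 0.25 × 0.1 / (π × 0.875²) = 0.010394. Accumulating E over each segment gives final E = 0.2343.

G0 X-3.61 Y0.00 Z8.10
G1 X-3.34 Y-1.38 E0.0146
G1 X-2.55 Y-2.55 E0.0293
G1 X-1.38 Y-3.34 E0.0440
G1 X0.00 Y-3.61 E0.0586
G1 X1.38 Y-3.34 E0.0732
G1 X2.55 Y-2.55 E0.0879
G1 X3.34 Y-1.38 E0.1025
G1 X3.61 Y0.00 E0.1172
G1 X3.34 Y1.38 E0.1318
G1 X2.55 Y2.55 E0.1464
G1 X1.38 Y3.34 E0.1611
G1 X0.00 Y3.61 E0.1757
G1 X-1.38 Y3.34 E0.1903
G1 X-2.55 Y2.55 E0.2050
G1 X-3.34 Y1.38 E0.2197
G1 X-3.61 Y0.00 E0.2343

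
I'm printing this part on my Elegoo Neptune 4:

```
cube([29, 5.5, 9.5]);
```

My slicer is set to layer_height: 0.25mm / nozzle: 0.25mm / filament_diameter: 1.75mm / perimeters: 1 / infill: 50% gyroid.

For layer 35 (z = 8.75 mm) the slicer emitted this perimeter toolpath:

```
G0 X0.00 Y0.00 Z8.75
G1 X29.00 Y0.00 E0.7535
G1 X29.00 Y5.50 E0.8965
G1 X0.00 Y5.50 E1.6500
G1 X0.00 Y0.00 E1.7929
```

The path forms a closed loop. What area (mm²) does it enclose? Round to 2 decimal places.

159.50 mm²

Apply the shoelace formula to the sequence of (X, Y) vertices; enclosed area = 159.50 mm².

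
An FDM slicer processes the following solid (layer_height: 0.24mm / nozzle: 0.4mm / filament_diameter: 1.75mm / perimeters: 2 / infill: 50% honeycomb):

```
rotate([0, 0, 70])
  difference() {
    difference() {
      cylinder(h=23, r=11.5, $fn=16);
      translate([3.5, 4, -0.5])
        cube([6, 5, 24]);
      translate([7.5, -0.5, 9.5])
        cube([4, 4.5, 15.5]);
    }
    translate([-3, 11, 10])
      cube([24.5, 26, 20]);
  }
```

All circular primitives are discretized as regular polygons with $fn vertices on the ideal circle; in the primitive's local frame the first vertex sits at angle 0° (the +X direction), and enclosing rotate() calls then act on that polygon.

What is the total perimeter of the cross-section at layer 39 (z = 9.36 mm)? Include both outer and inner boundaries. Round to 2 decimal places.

84.18 mm

At z = 9.36 mm: the cylinder: section is a regular 16-gon, circumradius r=11.5 (perimeter = 2·16·11.500·sin(180°/16) = 71.79 mm); the cube at (3.5, 4) is present — its section is the full 6×5 rectangle (perimeter 22.00 mm); the cube at (7.5, -0.5) is absent (z outside [9.5, 25]); Taking the first minus the rest: starting from the r=11.5 cylinder, the 6×5 cube at (3.5, 4) partially overlaps it — only the 26.85 mm² overlap (of its 30.00 mm²) is removed, clipping the outline — boundary = 84.18 mm; the cube at (-3, 11) is not intersected at this z (z outside [10, 30]); Taking the first minus the rest: none of the subtracted shapes is present at this height, so the result so far is unchanged — boundary = 84.18 mm; (whole slice rotated 70° about Z — lengths, areas and connectivity unchanged). Overall, the cross-section is a single solid region. Total boundary length (outer) = 84.18 mm.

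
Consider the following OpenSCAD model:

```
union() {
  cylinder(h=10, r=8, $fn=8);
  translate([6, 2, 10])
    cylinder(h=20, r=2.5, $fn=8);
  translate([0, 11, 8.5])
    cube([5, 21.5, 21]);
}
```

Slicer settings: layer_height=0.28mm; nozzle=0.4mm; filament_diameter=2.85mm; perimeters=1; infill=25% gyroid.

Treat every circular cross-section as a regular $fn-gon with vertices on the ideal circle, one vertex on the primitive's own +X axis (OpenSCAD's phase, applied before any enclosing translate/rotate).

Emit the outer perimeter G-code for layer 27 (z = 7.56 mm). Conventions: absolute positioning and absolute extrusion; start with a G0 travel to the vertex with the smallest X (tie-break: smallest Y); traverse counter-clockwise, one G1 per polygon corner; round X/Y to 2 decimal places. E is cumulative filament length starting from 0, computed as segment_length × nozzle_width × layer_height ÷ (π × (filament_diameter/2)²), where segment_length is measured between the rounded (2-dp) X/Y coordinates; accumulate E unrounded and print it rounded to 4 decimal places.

G0 X-8.00 Y0.00 Z7.56
G1 X-5.66 Y-5.66 E0.1075
G1 X0.00 Y-8.00 E0.2151
G1 X5.66 Y-5.66 E0.3226
G1 X8.00 Y0.00 E0.4301
G1 X5.66 Y5.66 E0.5376
G1 X0.00 Y8.00 E0.6452
G1 X-5.66 Y5.66 E0.7527
G1 X-8.00 Y0.00 E0.8602

At z = 7.56 mm: the cylinder: section is a regular 8-gon, circumradius r=8; the cylinder at (6, 2) is absent (z outside [10, 30]); the cube at (0, 11) is absent (z outside [8.5, 29.5]); Combining (union): only the r=8 cylinder is present, so the union is just that shape — 1 connected region. The outline is a single polygon with 8 vertices. Extrusion per mm of travel: 0.4 × 0.28 / (π × 1.425²) = 0.017557. Accumulating E over each segment gives final E = 0.8602.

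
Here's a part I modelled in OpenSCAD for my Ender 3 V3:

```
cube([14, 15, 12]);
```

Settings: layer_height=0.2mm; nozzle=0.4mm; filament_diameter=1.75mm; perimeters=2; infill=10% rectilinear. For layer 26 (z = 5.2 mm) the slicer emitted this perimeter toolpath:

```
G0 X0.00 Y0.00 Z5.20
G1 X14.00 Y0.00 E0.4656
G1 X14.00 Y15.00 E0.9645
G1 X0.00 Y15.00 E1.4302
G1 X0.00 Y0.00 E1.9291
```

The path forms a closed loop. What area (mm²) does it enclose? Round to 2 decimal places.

Apply the shoelace formula to the sequence of (X, Y) vertices; enclosed area = 210.00 mm².

210.00 mm²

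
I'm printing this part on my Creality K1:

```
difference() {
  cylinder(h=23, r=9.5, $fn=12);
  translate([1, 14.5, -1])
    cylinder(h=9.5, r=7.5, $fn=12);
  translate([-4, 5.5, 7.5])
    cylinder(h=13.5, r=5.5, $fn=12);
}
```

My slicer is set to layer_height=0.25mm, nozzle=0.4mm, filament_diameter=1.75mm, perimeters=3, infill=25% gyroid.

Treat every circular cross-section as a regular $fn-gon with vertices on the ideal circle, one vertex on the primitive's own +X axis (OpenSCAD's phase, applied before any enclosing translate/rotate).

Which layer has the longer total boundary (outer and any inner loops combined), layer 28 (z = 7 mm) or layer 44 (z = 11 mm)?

Layer 28 (z = 7): the r=9.5 cylinder contributes a regular 12-gon of circumradius 9.5 (perimeter = 2·12·9.500·sin(180°/12) = 59.01 mm); the r=7.5 cylinder at (1, 14.5) contributes a regular 12-gon of circumradius 7.5 (perimeter = 2·12·7.500·sin(180°/12) = 46.59 mm); the cylinder at (-4, 5.5) is absent (z outside [7.5, 21]); After the difference (first − rest): starting from the r=9.5 cylinder, the r=7.5 cylinder at (1, 14.5) partially overlaps it — only the 11.19 mm² overlap (of its 168.75 mm²) is removed, clipping the outline — boundary = 59.24 mm. So its perimeter = 59.24 mm. Layer 44 (z = 11): the cylinder: section is a regular 12-gon, circumradius r=9.5 (perimeter = 2·12·9.500·sin(180°/12) = 59.01 mm); the cylinder at (1, 14.5) is absent (z outside [-1, 8.5]); the cylinder at (-4, 5.5): section is a regular 12-gon, circumradius r=5.5 (perimeter = 2·12·5.500·sin(180°/12) = 34.16 mm); Subtracting the remaining from the first: starting from the r=9.5 cylinder, the r=5.5 cylinder at (-4, 5.5) partially overlaps it — only the 66.15 mm² overlap (of its 90.75 mm²) is removed, clipping the outline — boundary = 66.21 mm. So its perimeter = 66.21 mm. Layer 44 is larger (66.21 vs 59.24 mm).

layer 44 (z = 11 mm)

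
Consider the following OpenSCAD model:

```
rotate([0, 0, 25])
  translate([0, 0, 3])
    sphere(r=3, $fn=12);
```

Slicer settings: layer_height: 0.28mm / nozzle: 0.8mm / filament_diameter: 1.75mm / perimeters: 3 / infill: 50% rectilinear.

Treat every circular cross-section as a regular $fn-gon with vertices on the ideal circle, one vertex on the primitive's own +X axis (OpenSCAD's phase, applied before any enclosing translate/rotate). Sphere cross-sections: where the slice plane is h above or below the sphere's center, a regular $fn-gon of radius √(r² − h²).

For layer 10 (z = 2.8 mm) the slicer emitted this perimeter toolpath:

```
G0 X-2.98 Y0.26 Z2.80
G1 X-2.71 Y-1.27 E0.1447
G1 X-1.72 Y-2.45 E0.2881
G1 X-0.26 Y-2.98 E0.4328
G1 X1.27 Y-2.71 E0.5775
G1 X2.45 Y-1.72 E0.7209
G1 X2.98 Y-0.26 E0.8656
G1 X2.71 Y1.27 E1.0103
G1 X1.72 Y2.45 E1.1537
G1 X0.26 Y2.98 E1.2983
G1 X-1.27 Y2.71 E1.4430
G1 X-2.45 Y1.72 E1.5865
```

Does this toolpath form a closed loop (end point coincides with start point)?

no

Start point (G0): (-2.98, 0.26). End point (last G1): the path does not return to the start — open.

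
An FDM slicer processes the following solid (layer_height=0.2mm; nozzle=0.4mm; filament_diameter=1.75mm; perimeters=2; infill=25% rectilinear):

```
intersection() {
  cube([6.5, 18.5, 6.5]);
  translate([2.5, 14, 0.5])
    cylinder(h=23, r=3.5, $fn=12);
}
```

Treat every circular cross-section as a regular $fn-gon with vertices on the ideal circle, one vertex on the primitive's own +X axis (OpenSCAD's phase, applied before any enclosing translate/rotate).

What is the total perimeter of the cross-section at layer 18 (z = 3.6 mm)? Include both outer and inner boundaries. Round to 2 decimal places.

21.18 mm

At z = 3.6 mm: the cube is present — its section is the full 6.5×18.5 rectangle (perimeter 50.00 mm); the cylinder at (2.5, 14): section is a regular 12-gon, circumradius r=3.5 (perimeter = 2·12·3.500·sin(180°/12) = 21.74 mm); After intersecting: the r=3.5 cylinder at (2.5, 14) partially overlaps the 6.5×18.5 cube; clipping to the common part keeps 33.79 mm² — boundary = 21.18 mm. Overall, the cross-section is a single solid region. Total boundary length (outer) = 21.18 mm.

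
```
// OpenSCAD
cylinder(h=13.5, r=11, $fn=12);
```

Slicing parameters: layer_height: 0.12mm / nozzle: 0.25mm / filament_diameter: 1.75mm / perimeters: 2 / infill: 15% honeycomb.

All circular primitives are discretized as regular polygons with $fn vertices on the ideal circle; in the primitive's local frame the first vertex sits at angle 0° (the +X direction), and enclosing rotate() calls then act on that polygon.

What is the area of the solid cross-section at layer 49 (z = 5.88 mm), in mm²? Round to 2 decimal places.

At z = 5.88 mm: the r=11 cylinder gives a regular 12-gon of circumradius 11 (constant along its height) (area = (12/2)·11.000²·sin(360°/12) = 363.00 mm²). Overall, the cross-section is a single solid region. Net area = 363.00 mm².

363.00 mm²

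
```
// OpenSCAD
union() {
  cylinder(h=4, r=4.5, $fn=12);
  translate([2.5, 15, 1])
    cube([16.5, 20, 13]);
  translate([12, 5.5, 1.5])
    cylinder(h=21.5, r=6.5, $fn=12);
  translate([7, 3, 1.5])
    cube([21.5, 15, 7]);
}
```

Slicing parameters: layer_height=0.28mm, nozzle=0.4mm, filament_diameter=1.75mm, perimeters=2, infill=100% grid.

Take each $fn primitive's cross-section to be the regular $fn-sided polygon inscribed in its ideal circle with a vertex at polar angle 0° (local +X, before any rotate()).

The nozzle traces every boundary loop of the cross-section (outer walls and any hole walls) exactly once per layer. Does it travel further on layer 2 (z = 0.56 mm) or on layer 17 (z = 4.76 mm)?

layer 17 (z = 4.76 mm)

Layer 2 (z = 0.56): the cylinder: section is a regular 12-gon, circumradius r=4.5 (perimeter = 2·12·4.500·sin(180°/12) = 27.95 mm); the cube at (2.5, 15) does not reach this height (z outside [1, 14]); the cylinder at (12, 5.5) is absent (z outside [1.5, 23]); the cube at (7, 3) is not intersected at this z (z outside [1.5, 8.5]); Merging all regions: only the r=4.5 cylinder is present, so the union is just that shape — boundary = 27.95 mm. So its perimeter = 27.95 mm. Layer 17 (z = 4.76): the cylinder is not intersected at this z (z outside [0, 4]); the 16.5×20 cube at (2.5, 15) contributes its full rectangle (perimeter 73.00 mm); the r=6.5 cylinder at (12, 5.5) contributes a regular 12-gon of circumradius 6.5 (perimeter = 2·12·6.500·sin(180°/12) = 40.38 mm); the 21.5×15 cube at (7, 3) contributes its full rectangle (perimeter 73.00 mm); Taking the union: the regions partially overlap (shared area 123.63 mm²), so the edge portions inside another operand are dropped and the merged outline is re-measured after clipping — boundary = 120.64 mm. So its perimeter = 120.64 mm. Layer 17 is larger (120.64 vs 27.95 mm).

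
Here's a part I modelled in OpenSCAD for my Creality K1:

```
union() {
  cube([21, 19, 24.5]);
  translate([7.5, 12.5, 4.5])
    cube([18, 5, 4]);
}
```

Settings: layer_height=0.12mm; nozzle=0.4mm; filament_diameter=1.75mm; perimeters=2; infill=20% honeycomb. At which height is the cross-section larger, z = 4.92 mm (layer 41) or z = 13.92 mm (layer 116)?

layer 41 (z = 4.92 mm)

Layer 41 (z = 4.92): the cube is present — its section is the full 21×19 rectangle (area 399.00 mm²); the cube at (7.5, 12.5) (footprint 18×5) is included at this height (area 90.00 mm²); Combining (union): the regions partially overlap — summed areas 489.00 mm² minus the doubly-counted overlap 67.50 mm² gives 421.50 mm² — area = 421.50 mm². So its area = 421.50 mm². Layer 116 (z = 13.92): the cube is present — its section is the full 21×19 rectangle (area 399.00 mm²); the cube at (7.5, 12.5) does not reach this height (z outside [4.5, 8.5]); Combining (union): only the 21×19 cube is present, so the union is just that shape — area = 399.00 mm². So its area = 399.00 mm². Layer 41 is larger (421.50 vs 399.00 mm²).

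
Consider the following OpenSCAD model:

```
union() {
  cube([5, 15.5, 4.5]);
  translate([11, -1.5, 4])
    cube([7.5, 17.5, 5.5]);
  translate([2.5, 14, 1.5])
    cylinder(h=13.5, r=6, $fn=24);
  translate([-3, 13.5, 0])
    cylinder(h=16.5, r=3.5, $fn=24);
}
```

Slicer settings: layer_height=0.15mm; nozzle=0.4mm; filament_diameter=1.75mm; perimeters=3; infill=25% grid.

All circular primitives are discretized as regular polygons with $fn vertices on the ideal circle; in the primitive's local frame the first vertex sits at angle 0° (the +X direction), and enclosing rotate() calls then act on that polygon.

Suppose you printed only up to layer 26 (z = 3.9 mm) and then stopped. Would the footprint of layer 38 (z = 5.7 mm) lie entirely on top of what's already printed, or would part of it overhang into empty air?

Compare the two slices. At z = 3.9: the cube (footprint 5×15.5) is included at this height (area 77.50 mm²); the cube at (11, -1.5) is absent (z outside [4, 9.5]); the r=6 cylinder at (2.5, 14) gives a regular 24-gon of circumradius 6 (constant along its height) (area = (24/2)·6.000²·sin(360°/24) = 111.81 mm²); the r=3.5 cylinder at (-3, 13.5) gives a regular 24-gon of circumradius 3.5 (constant along its height) (area = (24/2)·3.500²·sin(360°/24) = 38.05 mm²); Taking the union: the regions partially overlap — summed areas 227.36 mm² minus the doubly-counted overlap 56.06 mm² gives 171.30 mm² — area = 171.30 mm². At z = 5.7: the cube is absent (z outside [0, 4.5]); the 7.5×17.5 cube at (11, -1.5) contributes its full rectangle (area 131.25 mm²); the r=6 cylinder at (2.5, 14) gives a regular 24-gon of circumradius 6 (constant along its height) (area = (24/2)·6.000²·sin(360°/24) = 111.81 mm²); the r=3.5 cylinder at (-3, 13.5) gives a regular 24-gon of circumradius 3.5 (constant along its height) (area = (24/2)·3.500²·sin(360°/24) = 38.05 mm²); Combining (union): the regions partially overlap — summed areas 281.11 mm² minus the doubly-counted overlap 19.63 mm² gives 261.47 mm² — area = 261.47 mm². Checking containment: at z = 5.7 the cross-section extends beyond the z = 3.9 cross-section by about 131.25 mm².

part overhangs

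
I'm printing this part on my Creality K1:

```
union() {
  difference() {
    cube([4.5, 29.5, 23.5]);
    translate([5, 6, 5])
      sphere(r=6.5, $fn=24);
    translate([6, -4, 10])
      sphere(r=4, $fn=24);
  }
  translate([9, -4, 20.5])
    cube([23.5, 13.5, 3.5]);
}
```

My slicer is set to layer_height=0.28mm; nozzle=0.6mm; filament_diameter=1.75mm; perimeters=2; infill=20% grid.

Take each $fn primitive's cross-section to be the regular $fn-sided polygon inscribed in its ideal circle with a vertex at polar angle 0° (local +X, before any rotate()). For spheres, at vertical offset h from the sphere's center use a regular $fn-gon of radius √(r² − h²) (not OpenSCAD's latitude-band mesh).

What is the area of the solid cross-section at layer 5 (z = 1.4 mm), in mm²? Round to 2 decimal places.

93.67 mm²

At z = 1.4 mm: the cube is present — its section is the full 4.5×29.5 rectangle (area 132.75 mm²); the r=6.5 sphere at (5, 6) contributes a regular 24-gon of circumradius √(6.5²−3.6²) = 5.412 (area = (24/2)·5.412²·sin(360°/24) = 90.97 mm²); the sphere at (6, -4) is not intersected at this z (|z−center|=8.600 > r=4); Taking the first minus the rest: starting from the 4.5×29.5 cube (132.75 mm²), the r=6.5 sphere at (5, 6) partially overlaps it — only the 39.08 mm² overlap (of its 90.97 mm²) is removed, clipping the outline — area = 93.67 mm²; the cube at (9, -4) is absent (z outside [20.5, 24]); Taking the union: only that combined region is present, so the union is just that shape — area = 93.67 mm². Overall, the cross-section has 2 separate islands. Net area = 93.67 mm².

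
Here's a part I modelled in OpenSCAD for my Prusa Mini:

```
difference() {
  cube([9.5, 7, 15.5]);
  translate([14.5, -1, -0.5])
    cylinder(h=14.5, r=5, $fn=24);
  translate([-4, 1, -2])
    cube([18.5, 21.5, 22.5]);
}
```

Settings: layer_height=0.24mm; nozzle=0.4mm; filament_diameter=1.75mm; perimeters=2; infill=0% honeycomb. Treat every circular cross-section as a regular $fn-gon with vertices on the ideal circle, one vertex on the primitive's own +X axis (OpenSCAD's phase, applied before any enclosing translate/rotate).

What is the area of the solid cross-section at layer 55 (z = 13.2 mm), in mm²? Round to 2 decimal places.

At z = 13.2 mm: the 9.5×7 cube contributes its full rectangle (area 66.50 mm²); the r=5 cylinder at (14.5, -1) contributes a regular 24-gon of circumradius 5 (area = (24/2)·5.000²·sin(360°/24) = 77.65 mm²); the cube at (-4, 1) (footprint 18.5×21.5) is included at this height (area 397.75 mm²); Subtracting the remaining from the first: starting from the 9.5×7 cube (66.50 mm²), the r=5 cylinder at (14.5, -1) misses the remaining region (no effect); the 18.5×21.5 cube at (-4, 1) partially overlaps it — only the 57.00 mm² overlap (of its 397.75 mm²) is removed, clipping the outline — area = 9.50 mm². Overall, the cross-section is a single solid region. Net area = 9.50 mm².

9.50 mm²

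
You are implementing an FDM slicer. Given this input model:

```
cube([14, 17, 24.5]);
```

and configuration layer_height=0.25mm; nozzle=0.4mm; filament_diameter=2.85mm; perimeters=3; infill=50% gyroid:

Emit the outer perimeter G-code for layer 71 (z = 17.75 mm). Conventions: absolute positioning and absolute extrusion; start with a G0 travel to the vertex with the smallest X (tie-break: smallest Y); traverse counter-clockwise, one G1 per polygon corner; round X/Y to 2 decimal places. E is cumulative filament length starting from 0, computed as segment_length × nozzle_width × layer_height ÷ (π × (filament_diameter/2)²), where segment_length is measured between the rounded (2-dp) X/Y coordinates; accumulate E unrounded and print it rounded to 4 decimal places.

G0 X0.00 Y0.00 Z17.75
G1 X14.00 Y0.00 E0.2195
G1 X14.00 Y17.00 E0.4859
G1 X0.00 Y17.00 E0.7054
G1 X0.00 Y0.00 E0.9719

At z = 17.75 mm: the 14×17 cube contributes its full rectangle. The outline is a single polygon with 4 vertices. Extrusion per mm of travel: 0.4 × 0.25 / (π × 1.425²) = 0.015675. Accumulating E over each segment gives final E = 0.9719.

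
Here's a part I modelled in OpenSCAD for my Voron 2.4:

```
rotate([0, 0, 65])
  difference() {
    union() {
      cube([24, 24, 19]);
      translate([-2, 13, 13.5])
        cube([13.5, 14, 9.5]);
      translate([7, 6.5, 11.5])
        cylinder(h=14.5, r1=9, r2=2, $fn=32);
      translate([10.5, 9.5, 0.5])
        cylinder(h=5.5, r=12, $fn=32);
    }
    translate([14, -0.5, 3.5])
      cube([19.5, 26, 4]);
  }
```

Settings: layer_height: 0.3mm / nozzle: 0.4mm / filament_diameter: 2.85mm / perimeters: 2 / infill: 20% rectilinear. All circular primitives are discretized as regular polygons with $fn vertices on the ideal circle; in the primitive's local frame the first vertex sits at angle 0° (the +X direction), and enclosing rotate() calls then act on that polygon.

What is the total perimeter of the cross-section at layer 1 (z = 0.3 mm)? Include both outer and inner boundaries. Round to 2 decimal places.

At z = 0.3 mm: the cube is present — its section is the full 24×24 rectangle (perimeter 96.00 mm); the cube at (-2, 13) is absent (z outside [13.5, 23]); the cone at (7, 6.5) is absent (z outside [11.5, 26]); the cylinder at (10.5, 9.5) is absent (z outside [0.5, 6]); Taking the union: only the 24×24 cube is present, so the union is just that shape — boundary = 96.00 mm; the cube at (14, -0.5) does not reach this height (z outside [3.5, 7.5]); Subtracting the remaining from the first: none of the subtracted shapes is present at this height, so the result so far is unchanged — boundary = 96.00 mm; (rotated 65° about Z; rotation is an isometry so areas/perimeters/island counts are preserved). Overall, the cross-section is a single solid region. Total boundary length (outer) = 96.00 mm.

96.00 mm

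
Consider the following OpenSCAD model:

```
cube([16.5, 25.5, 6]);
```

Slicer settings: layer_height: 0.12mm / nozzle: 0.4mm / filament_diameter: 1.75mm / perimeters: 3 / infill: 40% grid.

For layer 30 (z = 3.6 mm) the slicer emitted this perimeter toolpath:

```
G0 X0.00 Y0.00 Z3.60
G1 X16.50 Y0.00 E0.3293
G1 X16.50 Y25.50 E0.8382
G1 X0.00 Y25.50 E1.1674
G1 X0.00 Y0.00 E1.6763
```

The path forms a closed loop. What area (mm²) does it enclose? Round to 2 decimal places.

Apply the shoelace formula to the sequence of (X, Y) vertices; enclosed area = 420.75 mm².

420.75 mm²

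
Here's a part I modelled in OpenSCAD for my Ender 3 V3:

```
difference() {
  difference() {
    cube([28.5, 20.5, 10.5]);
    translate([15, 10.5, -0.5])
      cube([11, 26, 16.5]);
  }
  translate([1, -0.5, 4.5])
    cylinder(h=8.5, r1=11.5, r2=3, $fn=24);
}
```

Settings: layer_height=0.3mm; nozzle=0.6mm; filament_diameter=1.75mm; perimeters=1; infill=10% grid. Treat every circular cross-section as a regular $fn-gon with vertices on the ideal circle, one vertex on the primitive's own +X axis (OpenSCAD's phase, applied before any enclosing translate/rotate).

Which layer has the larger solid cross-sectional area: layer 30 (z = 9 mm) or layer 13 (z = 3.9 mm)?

layer 13 (z = 3.9 mm)

Layer 30 (z = 9): the cube (footprint 28.5×20.5) is included at this height (area 584.25 mm²); the 11×26 cube at (15, 10.5) contributes its full rectangle (area 286.00 mm²); Taking the first minus the rest: starting from the 28.5×20.5 cube (584.25 mm²), the 11×26 cube at (15, 10.5) partially overlaps it — only the 110.00 mm² overlap (of its 286.00 mm²) is removed, clipping the outline — area = 474.25 mm²; the cone at (1, -0.5): at t=0.529 of its height the radius interpolates to r₁+(r₂−r₁)t = 7.000, giving a regular 24-gon of that circumradius (area = (24/2)·7.000²·sin(360°/24) = 152.19 mm²); Taking the first minus the rest: starting from that combined region (474.25 mm²), the cone at (1, -0.5) partially overlaps it — only the 41.00 mm² overlap (of its 152.19 mm²) is removed, clipping the outline — area = 433.25 mm². So its area = 433.25 mm². Layer 13 (z = 3.9): the 28.5×20.5 cube contributes its full rectangle (area 584.25 mm²); the cube at (15, 10.5) is present — its section is the full 11×26 rectangle (area 286.00 mm²); Subtracting the remaining from the first: starting from the 28.5×20.5 cube (584.25 mm²), the 11×26 cube at (15, 10.5) partially overlaps it — only the 110.00 mm² overlap (of its 286.00 mm²) is removed, clipping the outline — area = 474.25 mm²; the cone at (1, -0.5) is not intersected at this z (z outside [4.5, 13]); Taking the first minus the rest: none of the subtracted shapes is present at this height, so that combined region is unchanged — area = 474.25 mm². So its area = 474.25 mm². Layer 13 is larger (474.25 vs 433.25 mm²).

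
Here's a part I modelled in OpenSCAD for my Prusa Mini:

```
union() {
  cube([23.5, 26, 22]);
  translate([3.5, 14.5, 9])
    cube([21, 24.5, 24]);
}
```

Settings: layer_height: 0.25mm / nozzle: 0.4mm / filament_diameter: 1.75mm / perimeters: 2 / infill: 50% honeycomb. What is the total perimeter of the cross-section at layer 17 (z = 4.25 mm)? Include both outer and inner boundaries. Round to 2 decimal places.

99.00 mm

At z = 4.25 mm: the 23.5×26 cube contributes its full rectangle (perimeter 99.00 mm); the cube at (3.5, 14.5) does not reach this height (z outside [9, 33]); Taking the union: only the 23.5×26 cube is present, so the union is just that shape — boundary = 99.00 mm. Overall, the cross-section is a single solid region. Total boundary length (outer) = 99.00 mm.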